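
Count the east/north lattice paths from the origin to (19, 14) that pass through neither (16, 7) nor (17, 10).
Number of paths = 677555505

Inclusion–exclusion. Total paths: C(33, 19) = 818809200. Through P₁: C(23, 16)·C(10, 3) = 29418840. Through P₂: C(27, 17)·C(6, 2) = 126544275. Since P₁ is strictly southwest of P₂, a monotone path through both must visit P₁ then P₂; paths through both = C(23, 16)·C(4, 1)·C(6, 2) = 14709420. Avoid both = 818809200 − 29418840 − 126544275 + 14709420 = 677555505.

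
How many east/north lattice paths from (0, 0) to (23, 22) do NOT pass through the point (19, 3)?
Number of paths = 4116701727100

Total paths from (0, 0) to (23, 22): C(45, 23) = 4116715363800. Paths through (19, 3): (paths (0, 0) → (19, 3)) × (paths (19, 3) → (23, 22)) = C(22, 19) · C(23, 4) = 1540 · 8855 = 13636700. Avoidance count = 4116715363800 − 13636700 = 4116701727100.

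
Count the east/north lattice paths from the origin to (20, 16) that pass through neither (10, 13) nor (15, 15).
Number of paths = 6194116430

Inclusion–exclusion. Total paths: C(36, 20) = 7307872110. Through P₁: C(23, 10)·C(13, 10) = 327202876. Through P₂: C(30, 15)·C(6, 5) = 930705120. Since P₁ is strictly southwest of P₂, a monotone path through both must visit P₁ then P₂; paths through both = C(23, 10)·C(7, 5)·C(6, 5) = 144152316. Avoid both = 7307872110 − 327202876 − 930705120 + 144152316 = 6194116430.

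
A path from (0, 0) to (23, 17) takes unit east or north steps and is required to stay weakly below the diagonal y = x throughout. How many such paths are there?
Number of paths = 25880277150

By the reflection principle (André's argument), the number of monotone paths to (23, 17) with n ≤ m that never go above y = x is C(40, 23) − C(40, 24) = 88732378800 − 62852101650 = 25880277150.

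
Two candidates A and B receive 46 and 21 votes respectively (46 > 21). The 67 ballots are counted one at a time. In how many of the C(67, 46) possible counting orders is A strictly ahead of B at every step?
Strict-lead orderings = 48406155743946000

Total orderings of the 67 votes with 46 for A: C(67, 46) = 129728497393775280. By the Bertrand ballot formula (Cycle Lemma / reflection principle), the number of orderings in which A is strictly ahead of B throughout is (p − q)/(p + q) · C(p + q, p) = (46 − 21)/(46 + 21) · 129728497393775280 = 48406155743946000.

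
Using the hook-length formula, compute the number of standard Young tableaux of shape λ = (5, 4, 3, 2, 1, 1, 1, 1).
# SYT of shape (5, 4, 3, 2, 1, 1, 1, 1) = 9801792

Hook-length formula: f^λ = n! / Π hook(c), product over all cells c of the Young diagram. For λ = (5, 4, 3, 2, 1, 1, 1, 1), n = 18 boxes. Hook lengths by row (left-to-right, top-to-bottom): [12, 7, 5, 3, 1]; [10, 5, 3, 1]; [8, 3, 1]; [6, 1]; [4]; [3]; [2]; [1]. Product of hooks = 653184000. So f^λ = 18! / 653184000 = 6402373705728000 / 653184000 = 9801792.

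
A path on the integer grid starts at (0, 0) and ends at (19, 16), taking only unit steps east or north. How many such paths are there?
Number of paths = 4059928950

A monotone lattice path from (0, 0) to (19, 16) consists of 19 east steps and 16 north steps in some order, so it is determined by which 19 of the 35 steps are east. The count is C(35, 19) = 4059928950.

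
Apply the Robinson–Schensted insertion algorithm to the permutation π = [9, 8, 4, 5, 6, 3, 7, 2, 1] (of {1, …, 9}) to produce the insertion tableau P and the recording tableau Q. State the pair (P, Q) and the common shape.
P = [1, 5, 6, 7] / [2] / [3] / [4] / [8] / [9];  Q = [1, 4, 5, 7] / [2] / [3] / [6] / [8] / [9];  common shape = (4, 1, 1, 1, 1, 1)

Row-insert the values π_1, π_2, … into P one at a time, bumping the leftmost entry strictly greater than the inserted value down to the next row. The recording tableau Q records, in position (i, j), the step at which that cell was added to P.
  Insert 9 (step 1): P = [9];  Q = [1]
  Insert 8 (step 2): P = [8] / [9];  Q = [1] / [2]
  Insert 4 (step 3): P = [4] / [8] / [9];  Q = [1] / [2] / [3]
  Insert 5 (step 4): P = [4, 5] / [8] / [9];  Q = [1, 4] / [2] / [3]
  Insert 6 (step 5): P = [4, 5, 6] / [8] / [9];  Q = [1, 4, 5] / [2] / [3]
  Insert 3 (step 6): P = [3, 5, 6] / [4] / [8] / [9];  Q = [1, 4, 5] / [2] / [3] / [6]
  Insert 7 (step 7): P = [3, 5, 6, 7] / [4] / [8] / [9];  Q = [1, 4, 5, 7] / [2] / [3] / [6]
  Insert 2 (step 8): P = [2, 5, 6, 7] / [3] / [4] / [8] / [9];  Q = [1, 4, 5, 7] / [2] / [3] / [6] / [8]
  Insert 1 (step 9): P = [1, 5, 6, 7] / [2] / [3] / [4] / [8] / [9];  Q = [1, 4, 5, 7] / [2] / [3] / [6] / [8] / [9]
Final shape: (4, 1, 1, 1, 1, 1).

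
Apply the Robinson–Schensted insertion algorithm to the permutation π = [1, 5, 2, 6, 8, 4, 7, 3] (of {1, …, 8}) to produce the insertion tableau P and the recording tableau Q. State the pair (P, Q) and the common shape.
P = [1, 2, 3, 7] / [4, 6, 8] / [5];  Q = [1, 2, 4, 5] / [3, 6, 7] / [8];  common shape = (4, 3, 1)

Row-insert the values π_1, π_2, … into P one at a time, bumping the leftmost entry strictly greater than the inserted value down to the next row. The recording tableau Q records, in position (i, j), the step at which that cell was added to P.
  Insert 1 (step 1): P = [1];  Q = [1]
  Insert 5 (step 2): P = [1, 5];  Q = [1, 2]
  Insert 2 (step 3): P = [1, 2] / [5];  Q = [1, 2] / [3]
  Insert 6 (step 4): P = [1, 2, 6] / [5];  Q = [1, 2, 4] / [3]
  Insert 8 (step 5): P = [1, 2, 6, 8] / [5];  Q = [1, 2, 4, 5] / [3]
  Insert 4 (step 6): P = [1, 2, 4, 8] / [5, 6];  Q = [1, 2, 4, 5] / [3, 6]
  Insert 7 (step 7): P = [1, 2, 4, 7] / [5, 6, 8];  Q = [1, 2, 4, 5] / [3, 6, 7]
  Insert 3 (step 8): P = [1, 2, 3, 7] / [4, 6, 8] / [5];  Q = [1, 2, 4, 5] / [3, 6, 7] / [8]
Final shape: (4, 3, 1).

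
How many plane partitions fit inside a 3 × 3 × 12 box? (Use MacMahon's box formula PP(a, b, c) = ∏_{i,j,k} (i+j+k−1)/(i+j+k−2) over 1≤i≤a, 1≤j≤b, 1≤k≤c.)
PP(3, 3, 12) = 4331600

Evaluate the triple product over i = 1..3, j = 1..3, k = 1..12. The factors are (2/1) · (3/2) · (4/3) · (5/4) · (6/5) · (7/6) · (8/7) · (9/8) · … (108 factors total). The numerators and denominators telescope so the product is an integer; carrying out the multiplication exactly gives PP(3, 3, 12) = 4331600.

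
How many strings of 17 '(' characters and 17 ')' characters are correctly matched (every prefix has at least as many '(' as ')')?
C_17 = 129644790

These balanced parentheses are counted by the Catalan number C_n = (1/(n + 1)) · C(2n, n). For n = 17: C_17 = (1/18) · C(34, 17) = 2333606220/18 = 129644790.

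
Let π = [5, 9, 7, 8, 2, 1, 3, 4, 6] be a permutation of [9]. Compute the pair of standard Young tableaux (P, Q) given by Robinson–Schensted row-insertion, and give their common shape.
P = [1, 3, 4, 6] / [2, 7, 8] / [5] / [9];  Q = [1, 2, 4, 9] / [3, 7, 8] / [5] / [6];  common shape = (4, 3, 1, 1)

Row-insert the values π_1, π_2, … into P one at a time, bumping the leftmost entry strictly greater than the inserted value down to the next row. The recording tableau Q records, in position (i, j), the step at which that cell was added to P.
  Insert 5 (step 1): P = [5];  Q = [1]
  Insert 9 (step 2): P = [5, 9];  Q = [1, 2]
  Insert 7 (step 3): P = [5, 7] / [9];  Q = [1, 2] / [3]
  Insert 8 (step 4): P = [5, 7, 8] / [9];  Q = [1, 2, 4] / [3]
  Insert 2 (step 5): P = [2, 7, 8] / [5] / [9];  Q = [1, 2, 4] / [3] / [5]
  Insert 1 (step 6): P = [1, 7, 8] / [2] / [5] / [9];  Q = [1, 2, 4] / [3] / [5] / [6]
  Insert 3 (step 7): P = [1, 3, 8] / [2, 7] / [5] / [9];  Q = [1, 2, 4] / [3, 7] / [5] / [6]
  Insert 4 (step 8): P = [1, 3, 4] / [2, 7, 8] / [5] / [9];  Q = [1, 2, 4] / [3, 7, 8] / [5] / [6]
  Insert 6 (step 9): P = [1, 3, 4, 6] / [2, 7, 8] / [5] / [9];  Q = [1, 2, 4, 9] / [3, 7, 8] / [5] / [6]
Final shape: (4, 3, 1, 1).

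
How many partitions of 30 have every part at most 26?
p(30, parts ≤ 26) = 5597

Use the recurrence p(n, m) = p(n, m−1) + p(n−m, m): either the largest part is < m (count p(n, m−1)) or the largest part is exactly m (remove one copy of m, count p(n−m, m)). With p(0, ·) = 1 this gives p(30, parts ≤ 26) = 5597. (By conjugating Young diagrams, this also counts partitions of 30 into at most 26 parts.)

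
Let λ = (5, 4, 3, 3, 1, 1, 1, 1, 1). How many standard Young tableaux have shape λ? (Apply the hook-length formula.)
# SYT of shape (5, 4, 3, 3, 1, 1, 1, 1, 1) = 65116800

Hook-length formula: f^λ = n! / Π hook(c), product over all cells c of the Young diagram. For λ = (5, 4, 3, 3, 1, 1, 1, 1, 1), n = 20 boxes. Hook lengths by row (left-to-right, top-to-bottom): [13, 7, 6, 3, 1]; [11, 5, 4, 1]; [9, 3, 2]; [8, 2, 1]; [5]; [4]; [3]; [2]; [1]. Product of hooks = 37362124800. So f^λ = 20! / 37362124800 = 2432902008176640000 / 37362124800 = 65116800.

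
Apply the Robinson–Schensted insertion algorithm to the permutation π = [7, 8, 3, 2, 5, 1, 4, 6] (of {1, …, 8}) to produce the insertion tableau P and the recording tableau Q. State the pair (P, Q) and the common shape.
P = [1, 4, 6] / [2, 5] / [3, 8] / [7];  Q = [1, 2, 8] / [3, 5] / [4, 7] / [6];  common shape = (3, 2, 2, 1)

Row-insert the values π_1, π_2, … into P one at a time, bumping the leftmost entry strictly greater than the inserted value down to the next row. The recording tableau Q records, in position (i, j), the step at which that cell was added to P.
  Insert 7 (step 1): P = [7];  Q = [1]
  Insert 8 (step 2): P = [7, 8];  Q = [1, 2]
  Insert 3 (step 3): P = [3, 8] / [7];  Q = [1, 2] / [3]
  Insert 2 (step 4): P = [2, 8] / [3] / [7];  Q = [1, 2] / [3] / [4]
  Insert 5 (step 5): P = [2, 5] / [3, 8] / [7];  Q = [1, 2] / [3, 5] / [4]
  Insert 1 (step 6): P = [1, 5] / [2, 8] / [3] / [7];  Q = [1, 2] / [3, 5] / [4] / [6]
  Insert 4 (step 7): P = [1, 4] / [2, 5] / [3, 8] / [7];  Q = [1, 2] / [3, 5] / [4, 7] / [6]
  Insert 6 (step 8): P = [1, 4, 6] / [2, 5] / [3, 8] / [7];  Q = [1, 2, 8] / [3, 5] / [4, 7] / [6]
Final shape: (3, 2, 2, 1).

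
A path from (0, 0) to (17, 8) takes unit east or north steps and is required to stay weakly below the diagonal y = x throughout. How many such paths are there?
Number of paths = 600875

By the reflection principle (André's argument), the number of monotone paths to (17, 8) with n ≤ m that never go above y = x is C(25, 17) − C(25, 18) = 1081575 − 480700 = 600875.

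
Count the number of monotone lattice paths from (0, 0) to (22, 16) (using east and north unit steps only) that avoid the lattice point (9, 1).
Number of paths = 21865552830

Total paths from (0, 0) to (22, 16): C(38, 22) = 22239974430. Paths through (9, 1): (paths (0, 0) → (9, 1)) × (paths (9, 1) → (22, 16)) = C(10, 9) · C(28, 13) = 10 · 37442160 = 374421600. Avoidance count = 22239974430 − 374421600 = 21865552830.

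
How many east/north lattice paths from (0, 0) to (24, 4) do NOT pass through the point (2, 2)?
Number of paths = 18819

Total paths from (0, 0) to (24, 4): C(28, 24) = 20475. Paths through (2, 2): (paths (0, 0) → (2, 2)) × (paths (2, 2) → (24, 4)) = C(4, 2) · C(24, 22) = 6 · 276 = 1656. Avoidance count = 20475 − 1656 = 18819.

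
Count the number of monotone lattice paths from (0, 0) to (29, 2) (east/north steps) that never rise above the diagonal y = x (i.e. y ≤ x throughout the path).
Number of paths = 434

By the reflection principle (André's argument), the number of monotone paths to (29, 2) with n ≤ m that never go above y = x is C(31, 29) − C(31, 30) = 465 − 31 = 434.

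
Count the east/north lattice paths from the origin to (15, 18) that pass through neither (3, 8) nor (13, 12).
Number of paths = 789477950

Inclusion–exclusion. Total paths: C(33, 15) = 1037158320. Through P₁: C(11, 3)·C(22, 12) = 106696590. Through P₂: C(25, 13)·C(8, 2) = 145608400. Since P₁ is strictly southwest of P₂, a monotone path through both must visit P₁ then P₂; paths through both = C(11, 3)·C(14, 10)·C(8, 2) = 4624620. Avoid both = 1037158320 − 106696590 − 145608400 + 4624620 = 789477950.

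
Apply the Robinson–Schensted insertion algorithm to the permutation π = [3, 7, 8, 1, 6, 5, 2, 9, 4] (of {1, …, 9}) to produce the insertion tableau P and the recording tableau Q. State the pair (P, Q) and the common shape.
P = [1, 2, 4, 9] / [3, 5, 8] / [6] / [7];  Q = [1, 2, 3, 8] / [4, 5, 9] / [6] / [7];  common shape = (4, 3, 1, 1)

Row-insert the values π_1, π_2, … into P one at a time, bumping the leftmost entry strictly greater than the inserted value down to the next row. The recording tableau Q records, in position (i, j), the step at which that cell was added to P.
  Insert 3 (step 1): P = [3];  Q = [1]
  Insert 7 (step 2): P = [3, 7];  Q = [1, 2]
  Insert 8 (step 3): P = [3, 7, 8];  Q = [1, 2, 3]
  Insert 1 (step 4): P = [1, 7, 8] / [3];  Q = [1, 2, 3] / [4]
  Insert 6 (step 5): P = [1, 6, 8] / [3, 7];  Q = [1, 2, 3] / [4, 5]
  Insert 5 (step 6): P = [1, 5, 8] / [3, 6] / [7];  Q = [1, 2, 3] / [4, 5] / [6]
  Insert 2 (step 7): P = [1, 2, 8] / [3, 5] / [6] / [7];  Q = [1, 2, 3] / [4, 5] / [6] / [7]
  Insert 9 (step 8): P = [1, 2, 8, 9] / [3, 5] / [6] / [7];  Q = [1, 2, 3, 8] / [4, 5] / [6] / [7]
  Insert 4 (step 9): P = [1, 2, 4, 9] / [3, 5, 8] / [6] / [7];  Q = [1, 2, 3, 8] / [4, 5, 9] / [6] / [7]
Final shape: (4, 3, 1, 1).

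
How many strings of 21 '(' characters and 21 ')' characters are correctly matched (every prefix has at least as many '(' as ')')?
C_21 = 24466267020

These balanced parentheses are counted by the Catalan number C_n = (1/(n + 1)) · C(2n, n). For n = 21: C_21 = (1/22) · C(42, 21) = 538257874440/22 = 24466267020.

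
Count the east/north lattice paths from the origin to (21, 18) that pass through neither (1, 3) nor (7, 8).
Number of paths = 40371090078

Inclusion–exclusion. Total paths: C(39, 21) = 62359143990. Through P₁: C(4, 1)·C(35, 20) = 12991772640. Through P₂: C(15, 7)·C(24, 14) = 12620682360. Since P₁ is strictly southwest of P₂, a monotone path through both must visit P₁ then P₂; paths through both = C(4, 1)·C(11, 6)·C(24, 14) = 3624401088. Avoid both = 62359143990 − 12991772640 − 12620682360 + 3624401088 = 40371090078.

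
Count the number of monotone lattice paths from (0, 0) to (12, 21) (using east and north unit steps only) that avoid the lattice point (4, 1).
Number of paths = 339276795

Total paths from (0, 0) to (12, 21): C(33, 12) = 354817320. Paths through (4, 1): (paths (0, 0) → (4, 1)) × (paths (4, 1) → (12, 21)) = C(5, 4) · C(28, 8) = 5 · 3108105 = 15540525. Avoidance count = 354817320 − 15540525 = 339276795.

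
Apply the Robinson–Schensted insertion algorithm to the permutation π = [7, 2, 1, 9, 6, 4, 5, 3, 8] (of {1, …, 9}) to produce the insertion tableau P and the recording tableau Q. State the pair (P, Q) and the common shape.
P = [1, 3, 5, 8] / [2, 4] / [6, 9] / [7];  Q = [1, 4, 7, 9] / [2, 5] / [3, 6] / [8];  common shape = (4, 2, 2, 1)

Row-insert the values π_1, π_2, … into P one at a time, bumping the leftmost entry strictly greater than the inserted value down to the next row. The recording tableau Q records, in position (i, j), the step at which that cell was added to P.
  Insert 7 (step 1): P = [7];  Q = [1]
  Insert 2 (step 2): P = [2] / [7];  Q = [1] / [2]
  Insert 1 (step 3): P = [1] / [2] / [7];  Q = [1] / [2] / [3]
  Insert 9 (step 4): P = [1, 9] / [2] / [7];  Q = [1, 4] / [2] / [3]
  Insert 6 (step 5): P = [1, 6] / [2, 9] / [7];  Q = [1, 4] / [2, 5] / [3]
  Insert 4 (step 6): P = [1, 4] / [2, 6] / [7, 9];  Q = [1, 4] / [2, 5] / [3, 6]
  Insert 5 (step 7): P = [1, 4, 5] / [2, 6] / [7, 9];  Q = [1, 4, 7] / [2, 5] / [3, 6]
  Insert 3 (step 8): P = [1, 3, 5] / [2, 4] / [6, 9] / [7];  Q = [1, 4, 7] / [2, 5] / [3, 6] / [8]
  Insert 8 (step 9): P = [1, 3, 5, 8] / [2, 4] / [6, 9] / [7];  Q = [1, 4, 7, 9] / [2, 5] / [3, 6] / [8]
Final shape: (4, 2, 2, 1).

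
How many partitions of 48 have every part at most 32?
p(48, parts ≤ 32) = 146589

Use the recurrence p(n, m) = p(n, m−1) + p(n−m, m): either the largest part is < m (count p(n, m−1)) or the largest part is exactly m (remove one copy of m, count p(n−m, m)). With p(0, ·) = 1 this gives p(48, parts ≤ 32) = 146589. (By conjugating Young diagrams, this also counts partitions of 48 into at most 32 parts.)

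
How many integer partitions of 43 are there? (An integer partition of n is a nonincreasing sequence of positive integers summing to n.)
p(43) = 63261

Compute p(n) via the recurrence p(n, m) = p(n, m−1) + p(n−m, m), where p(n, m) counts partitions of n with all parts ≤ m and p(n) = p(n, n). The base cases are p(0, m) = 1 and p(n, 0) = 0 for n > 0. Filling the table yields p(43) = 63261. (Euler's pentagonal recurrence is an alternative.)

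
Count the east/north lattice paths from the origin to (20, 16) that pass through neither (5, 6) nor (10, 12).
Number of paths = 5364069788

Inclusion–exclusion. Total paths: C(36, 20) = 7307872110. Through P₁: C(11, 5)·C(25, 15) = 1510167120. Through P₂: C(22, 10)·C(14, 10) = 647292646. Since P₁ is strictly southwest of P₂, a monotone path through both must visit P₁ then P₂; paths through both = C(11, 5)·C(11, 5)·C(14, 10) = 213657444. Avoid both = 7307872110 − 1510167120 − 647292646 + 213657444 = 5364069788.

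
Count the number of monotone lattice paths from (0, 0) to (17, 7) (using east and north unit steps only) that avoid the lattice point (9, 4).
Number of paths = 228129

Total paths from (0, 0) to (17, 7): C(24, 17) = 346104. Paths through (9, 4): (paths (0, 0) → (9, 4)) × (paths (9, 4) → (17, 7)) = C(13, 9) · C(11, 8) = 715 · 165 = 117975. Avoidance count = 346104 − 117975 = 228129.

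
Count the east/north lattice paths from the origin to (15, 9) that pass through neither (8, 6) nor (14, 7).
Number of paths = 661367

Inclusion–exclusion. Total paths: C(24, 15) = 1307504. Through P₁: C(14, 8)·C(10, 7) = 360360. Through P₂: C(21, 14)·C(3, 1) = 348840. Since P₁ is strictly southwest of P₂, a monotone path through both must visit P₁ then P₂; paths through both = C(14, 8)·C(7, 6)·C(3, 1) = 63063. Avoid both = 1307504 − 360360 − 348840 + 63063 = 661367.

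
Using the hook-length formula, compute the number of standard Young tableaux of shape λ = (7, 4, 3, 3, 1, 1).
# SYT of shape (7, 4, 3, 3, 1, 1) = 40738698

Hook-length formula: f^λ = n! / Π hook(c), product over all cells c of the Young diagram. For λ = (7, 4, 3, 3, 1, 1), n = 19 boxes. Hook lengths by row (left-to-right, top-to-bottom): [12, 9, 8, 5, 3, 2, 1]; [8, 5, 4, 1]; [6, 3, 2]; [5, 2, 1]; [2]; [1]. Product of hooks = 2985984000. So f^λ = 19! / 2985984000 = 121645100408832000 / 2985984000 = 40738698.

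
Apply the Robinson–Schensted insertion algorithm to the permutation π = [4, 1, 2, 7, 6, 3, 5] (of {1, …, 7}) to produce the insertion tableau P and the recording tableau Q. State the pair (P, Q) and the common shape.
P = [1, 2, 3, 5] / [4, 6] / [7];  Q = [1, 3, 4, 7] / [2, 5] / [6];  common shape = (4, 2, 1)

Row-insert the values π_1, π_2, … into P one at a time, bumping the leftmost entry strictly greater than the inserted value down to the next row. The recording tableau Q records, in position (i, j), the step at which that cell was added to P.
  Insert 4 (step 1): P = [4];  Q = [1]
  Insert 1 (step 2): P = [1] / [4];  Q = [1] / [2]
  Insert 2 (step 3): P = [1, 2] / [4];  Q = [1, 3] / [2]
  Insert 7 (step 4): P = [1, 2, 7] / [4];  Q = [1, 3, 4] / [2]
  Insert 6 (step 5): P = [1, 2, 6] / [4, 7];  Q = [1, 3, 4] / [2, 5]
  Insert 3 (step 6): P = [1, 2, 3] / [4, 6] / [7];  Q = [1, 3, 4] / [2, 5] / [6]
  Insert 5 (step 7): P = [1, 2, 3, 5] / [4, 6] / [7];  Q = [1, 3, 4, 7] / [2, 5] / [6]
Final shape: (4, 2, 1).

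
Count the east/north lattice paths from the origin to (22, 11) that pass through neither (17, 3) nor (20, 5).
Number of paths = 190901100

Inclusion–exclusion. Total paths: C(33, 22) = 193536720. Through P₁: C(20, 17)·C(13, 5) = 1467180. Through P₂: C(25, 20)·C(8, 2) = 1487640. Since P₁ is strictly southwest of P₂, a monotone path through both must visit P₁ then P₂; paths through both = C(20, 17)·C(5, 3)·C(8, 2) = 319200. Avoid both = 193536720 − 1467180 − 1487640 + 319200 = 190901100.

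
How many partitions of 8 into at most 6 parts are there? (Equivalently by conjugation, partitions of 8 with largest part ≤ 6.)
p(8, parts ≤ 6) = 20

Partitions of 8 with all parts ≤ 6: 6+2, 6+1+1, 5+3, 5+2+1, 5+1+1+1, 4+4, 4+3+1, 4+2+2, 4+2+1+1, 4+1+1+1+1, 3+3+2, 3+3+1+1, 3+2+2+1, 3+2+1+1+1, 3+1+1+1+1+1, 2+2+2+2, 2+2+2+1+1, 2+2+1+1+1+1, 2+1+1+1+1+1+1, 1+1+1+1+1+1+1+1. Count = 20.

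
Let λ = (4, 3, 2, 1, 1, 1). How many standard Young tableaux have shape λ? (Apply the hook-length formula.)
# SYT of shape (4, 3, 2, 1, 1, 1) = 5632

Hook-length formula: f^λ = n! / Π hook(c), product over all cells c of the Young diagram. For λ = (4, 3, 2, 1, 1, 1), n = 12 boxes. Hook lengths by row (left-to-right, top-to-bottom): [9, 5, 3, 1]; [7, 3, 1]; [5, 1]; [3]; [2]; [1]. Product of hooks = 85050. So f^λ = 12! / 85050 = 479001600 / 85050 = 5632.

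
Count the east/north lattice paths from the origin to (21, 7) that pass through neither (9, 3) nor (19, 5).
Number of paths = 615736

Inclusion–exclusion. Total paths: C(28, 21) = 1184040. Through P₁: C(12, 9)·C(16, 12) = 400400. Through P₂: C(24, 19)·C(4, 2) = 255024. Since P₁ is strictly southwest of P₂, a monotone path through both must visit P₁ then P₂; paths through both = C(12, 9)·C(12, 10)·C(4, 2) = 87120. Avoid both = 1184040 − 400400 − 255024 + 87120 = 615736.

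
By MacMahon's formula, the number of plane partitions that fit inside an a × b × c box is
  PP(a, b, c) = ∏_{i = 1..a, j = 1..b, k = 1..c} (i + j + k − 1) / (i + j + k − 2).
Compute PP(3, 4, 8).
PP(3, 4, 8) = 4723719

Evaluate the triple product over i = 1..3, j = 1..4, k = 1..8. The factors are (2/1) · (3/2) · (4/3) · (5/4) · (6/5) · (7/6) · (8/7) · (9/8) · … (96 factors total). The numerators and denominators telescope so the product is an integer; carrying out the multiplication exactly gives PP(3, 4, 8) = 4723719.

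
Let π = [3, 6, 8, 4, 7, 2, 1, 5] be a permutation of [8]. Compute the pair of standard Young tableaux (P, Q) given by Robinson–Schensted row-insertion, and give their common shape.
P = [1, 4, 5] / [2, 7] / [3, 8] / [6];  Q = [1, 2, 3] / [4, 5] / [6, 8] / [7];  common shape = (3, 2, 2, 1)

Row-insert the values π_1, π_2, … into P one at a time, bumping the leftmost entry strictly greater than the inserted value down to the next row. The recording tableau Q records, in position (i, j), the step at which that cell was added to P.
  Insert 3 (step 1): P = [3];  Q = [1]
  Insert 6 (step 2): P = [3, 6];  Q = [1, 2]
  Insert 8 (step 3): P = [3, 6, 8];  Q = [1, 2, 3]
  Insert 4 (step 4): P = [3, 4, 8] / [6];  Q = [1, 2, 3] / [4]
  Insert 7 (step 5): P = [3, 4, 7] / [6, 8];  Q = [1, 2, 3] / [4, 5]
  Insert 2 (step 6): P = [2, 4, 7] / [3, 8] / [6];  Q = [1, 2, 3] / [4, 5] / [6]
  Insert 1 (step 7): P = [1, 4, 7] / [2, 8] / [3] / [6];  Q = [1, 2, 3] / [4, 5] / [6] / [7]
  Insert 5 (step 8): P = [1, 4, 5] / [2, 7] / [3, 8] / [6];  Q = [1, 2, 3] / [4, 5] / [6, 8] / [7]
Final shape: (3, 2, 2, 1).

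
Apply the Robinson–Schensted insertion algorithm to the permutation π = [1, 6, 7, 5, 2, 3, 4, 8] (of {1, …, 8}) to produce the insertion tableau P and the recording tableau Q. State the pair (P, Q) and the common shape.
P = [1, 2, 3, 4, 8] / [5, 7] / [6];  Q = [1, 2, 3, 7, 8] / [4, 6] / [5];  common shape = (5, 2, 1)

Row-insert the values π_1, π_2, … into P one at a time, bumping the leftmost entry strictly greater than the inserted value down to the next row. The recording tableau Q records, in position (i, j), the step at which that cell was added to P.
  Insert 1 (step 1): P = [1];  Q = [1]
  Insert 6 (step 2): P = [1, 6];  Q = [1, 2]
  Insert 7 (step 3): P = [1, 6, 7];  Q = [1, 2, 3]
  Insert 5 (step 4): P = [1, 5, 7] / [6];  Q = [1, 2, 3] / [4]
  Insert 2 (step 5): P = [1, 2, 7] / [5] / [6];  Q = [1, 2, 3] / [4] / [5]
  Insert 3 (step 6): P = [1, 2, 3] / [5, 7] / [6];  Q = [1, 2, 3] / [4, 6] / [5]
  Insert 4 (step 7): P = [1, 2, 3, 4] / [5, 7] / [6];  Q = [1, 2, 3, 7] / [4, 6] / [5]
  Insert 8 (step 8): P = [1, 2, 3, 4, 8] / [5, 7] / [6];  Q = [1, 2, 3, 7, 8] / [4, 6] / [5]
Final shape: (5, 2, 1).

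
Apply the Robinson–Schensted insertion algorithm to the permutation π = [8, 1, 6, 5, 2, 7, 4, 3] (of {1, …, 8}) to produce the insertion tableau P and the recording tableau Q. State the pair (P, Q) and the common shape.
P = [1, 2, 3] / [4, 7] / [5] / [6] / [8];  Q = [1, 3, 6] / [2, 7] / [4] / [5] / [8];  common shape = (3, 2, 1, 1, 1)

Row-insert the values π_1, π_2, … into P one at a time, bumping the leftmost entry strictly greater than the inserted value down to the next row. The recording tableau Q records, in position (i, j), the step at which that cell was added to P.
  Insert 8 (step 1): P = [8];  Q = [1]
  Insert 1 (step 2): P = [1] / [8];  Q = [1] / [2]
  Insert 6 (step 3): P = [1, 6] / [8];  Q = [1, 3] / [2]
  Insert 5 (step 4): P = [1, 5] / [6] / [8];  Q = [1, 3] / [2] / [4]
  Insert 2 (step 5): P = [1, 2] / [5] / [6] / [8];  Q = [1, 3] / [2] / [4] / [5]
  Insert 7 (step 6): P = [1, 2, 7] / [5] / [6] / [8];  Q = [1, 3, 6] / [2] / [4] / [5]
  Insert 4 (step 7): P = [1, 2, 4] / [5, 7] / [6] / [8];  Q = [1, 3, 6] / [2, 7] / [4] / [5]
  Insert 3 (step 8): P = [1, 2, 3] / [4, 7] / [5] / [6] / [8];  Q = [1, 3, 6] / [2, 7] / [4] / [5] / [8]
Final shape: (3, 2, 1, 1, 1).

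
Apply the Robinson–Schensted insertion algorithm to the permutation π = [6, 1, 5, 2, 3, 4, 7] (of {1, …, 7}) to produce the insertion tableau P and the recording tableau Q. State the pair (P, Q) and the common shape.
P = [1, 2, 3, 4, 7] / [5] / [6];  Q = [1, 3, 5, 6, 7] / [2] / [4];  common shape = (5, 1, 1)

Row-insert the values π_1, π_2, … into P one at a time, bumping the leftmost entry strictly greater than the inserted value down to the next row. The recording tableau Q records, in position (i, j), the step at which that cell was added to P.
  Insert 6 (step 1): P = [6];  Q = [1]
  Insert 1 (step 2): P = [1] / [6];  Q = [1] / [2]
  Insert 5 (step 3): P = [1, 5] / [6];  Q = [1, 3] / [2]
  Insert 2 (step 4): P = [1, 2] / [5] / [6];  Q = [1, 3] / [2] / [4]
  Insert 3 (step 5): P = [1, 2, 3] / [5] / [6];  Q = [1, 3, 5] / [2] / [4]
  Insert 4 (step 6): P = [1, 2, 3, 4] / [5] / [6];  Q = [1, 3, 5, 6] / [2] / [4]
  Insert 7 (step 7): P = [1, 2, 3, 4, 7] / [5] / [6];  Q = [1, 3, 5, 6, 7] / [2] / [4]
Final shape: (5, 1, 1).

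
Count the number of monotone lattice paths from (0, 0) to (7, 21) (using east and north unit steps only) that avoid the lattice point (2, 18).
Number of paths = 1173400

Total paths from (0, 0) to (7, 21): C(28, 7) = 1184040. Paths through (2, 18): (paths (0, 0) → (2, 18)) × (paths (2, 18) → (7, 21)) = C(20, 2) · C(8, 5) = 190 · 56 = 10640. Avoidance count = 1184040 − 10640 = 1173400.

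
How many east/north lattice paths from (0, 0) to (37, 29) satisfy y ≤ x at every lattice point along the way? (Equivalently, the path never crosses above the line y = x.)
Number of paths = 1059393756123022320

By the reflection principle (André's argument), the number of monotone paths to (37, 29) with n ≤ m that never go above y = x is C(66, 37) − C(66, 38) = 4472995859186094240 − 3413602103063071920 = 1059393756123022320.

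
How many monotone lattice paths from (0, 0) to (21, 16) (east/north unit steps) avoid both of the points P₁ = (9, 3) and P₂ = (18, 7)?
Number of paths = 11660560670

Inclusion–exclusion. Total paths: C(37, 21) = 12875774670. Through P₁: C(12, 9)·C(25, 12) = 1144066000. Through P₂: C(25, 18)·C(12, 3) = 105754000. Since P₁ is strictly southwest of P₂, a monotone path through both must visit P₁ then P₂; paths through both = C(12, 9)·C(13, 9)·C(12, 3) = 34606000. Avoid both = 12875774670 − 1144066000 − 105754000 + 34606000 = 11660560670.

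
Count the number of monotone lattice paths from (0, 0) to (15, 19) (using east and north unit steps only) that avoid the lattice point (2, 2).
Number of paths = 1137408420

Total paths from (0, 0) to (15, 19): C(34, 15) = 1855967520. Paths through (2, 2): (paths (0, 0) → (2, 2)) × (paths (2, 2) → (15, 19)) = C(4, 2) · C(30, 13) = 6 · 119759850 = 718559100. Avoidance count = 1855967520 − 718559100 = 1137408420.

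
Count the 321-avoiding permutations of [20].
C_20 = 6564120420

These 321-avoiding permutations are counted by the Catalan number C_n = (1/(n + 1)) · C(2n, n). For n = 20: C_20 = (1/21) · C(40, 20) = 137846528820/21 = 6564120420.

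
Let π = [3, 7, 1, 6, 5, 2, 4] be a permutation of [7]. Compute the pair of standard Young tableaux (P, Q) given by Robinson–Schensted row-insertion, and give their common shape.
P = [1, 2, 4] / [3, 5] / [6] / [7];  Q = [1, 2, 7] / [3, 4] / [5] / [6];  common shape = (3, 2, 1, 1)

Row-insert the values π_1, π_2, … into P one at a time, bumping the leftmost entry strictly greater than the inserted value down to the next row. The recording tableau Q records, in position (i, j), the step at which that cell was added to P.
  Insert 3 (step 1): P = [3];  Q = [1]
  Insert 7 (step 2): P = [3, 7];  Q = [1, 2]
  Insert 1 (step 3): P = [1, 7] / [3];  Q = [1, 2] / [3]
  Insert 6 (step 4): P = [1, 6] / [3, 7];  Q = [1, 2] / [3, 4]
  Insert 5 (step 5): P = [1, 5] / [3, 6] / [7];  Q = [1, 2] / [3, 4] / [5]
  Insert 2 (step 6): P = [1, 2] / [3, 5] / [6] / [7];  Q = [1, 2] / [3, 4] / [5] / [6]
  Insert 4 (step 7): P = [1, 2, 4] / [3, 5] / [6] / [7];  Q = [1, 2, 7] / [3, 4] / [5] / [6]
Final shape: (3, 2, 1, 1).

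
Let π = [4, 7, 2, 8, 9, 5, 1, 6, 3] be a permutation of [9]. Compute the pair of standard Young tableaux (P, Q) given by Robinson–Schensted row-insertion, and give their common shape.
P = [1, 3, 6, 9] / [2, 5, 8] / [4, 7];  Q = [1, 2, 4, 5] / [3, 6, 8] / [7, 9];  common shape = (4, 3, 2)

Row-insert the values π_1, π_2, … into P one at a time, bumping the leftmost entry strictly greater than the inserted value down to the next row. The recording tableau Q records, in position (i, j), the step at which that cell was added to P.
  Insert 4 (step 1): P = [4];  Q = [1]
  Insert 7 (step 2): P = [4, 7];  Q = [1, 2]
  Insert 2 (step 3): P = [2, 7] / [4];  Q = [1, 2] / [3]
  Insert 8 (step 4): P = [2, 7, 8] / [4];  Q = [1, 2, 4] / [3]
  Insert 9 (step 5): P = [2, 7, 8, 9] / [4];  Q = [1, 2, 4, 5] / [3]
  Insert 5 (step 6): P = [2, 5, 8, 9] / [4, 7];  Q = [1, 2, 4, 5] / [3, 6]
  Insert 1 (step 7): P = [1, 5, 8, 9] / [2, 7] / [4];  Q = [1, 2, 4, 5] / [3, 6] / [7]
  Insert 6 (step 8): P = [1, 5, 6, 9] / [2, 7, 8] / [4];  Q = [1, 2, 4, 5] / [3, 6, 8] / [7]
  Insert 3 (step 9): P = [1, 3, 6, 9] / [2, 5, 8] / [4, 7];  Q = [1, 2, 4, 5] / [3, 6, 8] / [7, 9]
Final shape: (4, 3, 2).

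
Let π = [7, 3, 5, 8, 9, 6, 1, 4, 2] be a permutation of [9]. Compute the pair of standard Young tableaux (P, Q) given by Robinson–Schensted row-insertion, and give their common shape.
P = [1, 2, 6, 9] / [3, 4] / [5, 8] / [7];  Q = [1, 3, 4, 5] / [2, 6] / [7, 8] / [9];  common shape = (4, 2, 2, 1)

Row-insert the values π_1, π_2, … into P one at a time, bumping the leftmost entry strictly greater than the inserted value down to the next row. The recording tableau Q records, in position (i, j), the step at which that cell was added to P.
  Insert 7 (step 1): P = [7];  Q = [1]
  Insert 3 (step 2): P = [3] / [7];  Q = [1] / [2]
  Insert 5 (step 3): P = [3, 5] / [7];  Q = [1, 3] / [2]
  Insert 8 (step 4): P = [3, 5, 8] / [7];  Q = [1, 3, 4] / [2]
  Insert 9 (step 5): P = [3, 5, 8, 9] / [7];  Q = [1, 3, 4, 5] / [2]
  Insert 6 (step 6): P = [3, 5, 6, 9] / [7, 8];  Q = [1, 3, 4, 5] / [2, 6]
  Insert 1 (step 7): P = [1, 5, 6, 9] / [3, 8] / [7];  Q = [1, 3, 4, 5] / [2, 6] / [7]
  Insert 4 (step 8): P = [1, 4, 6, 9] / [3, 5] / [7, 8];  Q = [1, 3, 4, 5] / [2, 6] / [7, 8]
  Insert 2 (step 9): P = [1, 2, 6, 9] / [3, 4] / [5, 8] / [7];  Q = [1, 3, 4, 5] / [2, 6] / [7, 8] / [9]
Final shape: (4, 2, 2, 1).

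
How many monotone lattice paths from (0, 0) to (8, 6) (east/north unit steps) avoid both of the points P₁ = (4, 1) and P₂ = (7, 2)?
Number of paths = 2293

Inclusion–exclusion. Total paths: C(14, 8) = 3003. Through P₁: C(5, 4)·C(9, 4) = 630. Through P₂: C(9, 7)·C(5, 1) = 180. Since P₁ is strictly southwest of P₂, a monotone path through both must visit P₁ then P₂; paths through both = C(5, 4)·C(4, 3)·C(5, 1) = 100. Avoid both = 3003 − 630 − 180 + 100 = 2293.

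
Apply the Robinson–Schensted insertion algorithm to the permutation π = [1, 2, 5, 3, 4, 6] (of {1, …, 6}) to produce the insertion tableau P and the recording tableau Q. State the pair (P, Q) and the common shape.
P = [1, 2, 3, 4, 6] / [5];  Q = [1, 2, 3, 5, 6] / [4];  common shape = (5, 1)

Row-insert the values π_1, π_2, … into P one at a time, bumping the leftmost entry strictly greater than the inserted value down to the next row. The recording tableau Q records, in position (i, j), the step at which that cell was added to P.
  Insert 1 (step 1): P = [1];  Q = [1]
  Insert 2 (step 2): P = [1, 2];  Q = [1, 2]
  Insert 5 (step 3): P = [1, 2, 5];  Q = [1, 2, 3]
  Insert 3 (step 4): P = [1, 2, 3] / [5];  Q = [1, 2, 3] / [4]
  Insert 4 (step 5): P = [1, 2, 3, 4] / [5];  Q = [1, 2, 3, 5] / [4]
  Insert 6 (step 6): P = [1, 2, 3, 4, 6] / [5];  Q = [1, 2, 3, 5, 6] / [4]
Final shape: (5, 1).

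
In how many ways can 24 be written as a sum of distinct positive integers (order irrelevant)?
q(24) = 122

A partition into distinct parts is a strictly decreasing sequence summing to n. The recurrence d(n, m) = d(n, m−1) + d(n−m, m−1) (use part m at most once) with q(n) = d(n, n) gives q(24) = 122. (Euler's theorem: # distinct-part partitions = # odd-part partitions.)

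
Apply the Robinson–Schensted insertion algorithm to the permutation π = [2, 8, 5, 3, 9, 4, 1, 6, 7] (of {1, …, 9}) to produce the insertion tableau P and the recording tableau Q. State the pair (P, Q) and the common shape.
P = [1, 3, 4, 6, 7] / [2, 9] / [5] / [8];  Q = [1, 2, 5, 8, 9] / [3, 6] / [4] / [7];  common shape = (5, 2, 1, 1)

Row-insert the values π_1, π_2, … into P one at a time, bumping the leftmost entry strictly greater than the inserted value down to the next row. The recording tableau Q records, in position (i, j), the step at which that cell was added to P.
  Insert 2 (step 1): P = [2];  Q = [1]
  Insert 8 (step 2): P = [2, 8];  Q = [1, 2]
  Insert 5 (step 3): P = [2, 5] / [8];  Q = [1, 2] / [3]
  Insert 3 (step 4): P = [2, 3] / [5] / [8];  Q = [1, 2] / [3] / [4]
  Insert 9 (step 5): P = [2, 3, 9] / [5] / [8];  Q = [1, 2, 5] / [3] / [4]
  Insert 4 (step 6): P = [2, 3, 4] / [5, 9] / [8];  Q = [1, 2, 5] / [3, 6] / [4]
  Insert 1 (step 7): P = [1, 3, 4] / [2, 9] / [5] / [8];  Q = [1, 2, 5] / [3, 6] / [4] / [7]
  Insert 6 (step 8): P = [1, 3, 4, 6] / [2, 9] / [5] / [8];  Q = [1, 2, 5, 8] / [3, 6] / [4] / [7]
  Insert 7 (step 9): P = [1, 3, 4, 6, 7] / [2, 9] / [5] / [8];  Q = [1, 2, 5, 8, 9] / [3, 6] / [4] / [7]
Final shape: (5, 2, 1, 1).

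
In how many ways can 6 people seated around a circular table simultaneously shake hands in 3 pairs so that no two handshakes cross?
C_3 = 5

These noncrossing handshakes are counted by the Catalan number C_n = (1/(n + 1)) · C(2n, n). For n = 3: C_3 = (1/4) · C(6, 3) = 20/4 = 5.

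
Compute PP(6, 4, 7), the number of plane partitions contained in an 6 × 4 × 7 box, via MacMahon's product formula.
PP(6, 4, 7) = 12544848030

Evaluate the triple product over i = 1..6, j = 1..4, k = 1..7. The factors are (2/1) · (3/2) · (4/3) · (5/4) · (6/5) · (7/6) · (8/7) · (3/2) · … (168 factors total). The numerators and denominators telescope so the product is an integer; carrying out the multiplication exactly gives PP(6, 4, 7) = 12544848030.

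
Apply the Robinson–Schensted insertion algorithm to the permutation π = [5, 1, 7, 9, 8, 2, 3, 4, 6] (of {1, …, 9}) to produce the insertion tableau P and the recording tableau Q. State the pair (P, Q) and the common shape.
P = [1, 2, 3, 4, 6] / [5, 7, 8] / [9];  Q = [1, 3, 4, 8, 9] / [2, 5, 7] / [6];  common shape = (5, 3, 1)

Row-insert the values π_1, π_2, … into P one at a time, bumping the leftmost entry strictly greater than the inserted value down to the next row. The recording tableau Q records, in position (i, j), the step at which that cell was added to P.
  Insert 5 (step 1): P = [5];  Q = [1]
  Insert 1 (step 2): P = [1] / [5];  Q = [1] / [2]
  Insert 7 (step 3): P = [1, 7] / [5];  Q = [1, 3] / [2]
  Insert 9 (step 4): P = [1, 7, 9] / [5];  Q = [1, 3, 4] / [2]
  Insert 8 (step 5): P = [1, 7, 8] / [5, 9];  Q = [1, 3, 4] / [2, 5]
  Insert 2 (step 6): P = [1, 2, 8] / [5, 7] / [9];  Q = [1, 3, 4] / [2, 5] / [6]
  Insert 3 (step 7): P = [1, 2, 3] / [5, 7, 8] / [9];  Q = [1, 3, 4] / [2, 5, 7] / [6]
  Insert 4 (step 8): P = [1, 2, 3, 4] / [5, 7, 8] / [9];  Q = [1, 3, 4, 8] / [2, 5, 7] / [6]
  Insert 6 (step 9): P = [1, 2, 3, 4, 6] / [5, 7, 8] / [9];  Q = [1, 3, 4, 8, 9] / [2, 5, 7] / [6]
Final shape: (5, 3, 1).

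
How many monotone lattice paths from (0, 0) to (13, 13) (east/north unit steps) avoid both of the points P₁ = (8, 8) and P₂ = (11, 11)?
Number of paths = 4469168

Inclusion–exclusion. Total paths: C(26, 13) = 10400600. Through P₁: C(16, 8)·C(10, 5) = 3243240. Through P₂: C(22, 11)·C(4, 2) = 4232592. Since P₁ is strictly southwest of P₂, a monotone path through both must visit P₁ then P₂; paths through both = C(16, 8)·C(6, 3)·C(4, 2) = 1544400. Avoid both = 10400600 − 3243240 − 4232592 + 1544400 = 4469168.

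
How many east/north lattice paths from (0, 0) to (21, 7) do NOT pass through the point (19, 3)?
Number of paths = 1160940

Total paths from (0, 0) to (21, 7): C(28, 21) = 1184040. Paths through (19, 3): (paths (0, 0) → (19, 3)) × (paths (19, 3) → (21, 7)) = C(22, 19) · C(6, 2) = 1540 · 15 = 23100. Avoidance count = 1184040 − 23100 = 1160940.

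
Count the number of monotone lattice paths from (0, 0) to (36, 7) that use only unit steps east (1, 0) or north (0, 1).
Number of paths = 32224114

A monotone lattice path from (0, 0) to (36, 7) consists of 36 east steps and 7 north steps in some order, so it is determined by which 36 of the 43 steps are east. The count is C(43, 36) = 32224114.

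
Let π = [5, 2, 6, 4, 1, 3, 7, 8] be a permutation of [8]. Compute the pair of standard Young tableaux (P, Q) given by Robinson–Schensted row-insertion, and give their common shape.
P = [1, 3, 7, 8] / [2, 4] / [5, 6];  Q = [1, 3, 7, 8] / [2, 4] / [5, 6];  common shape = (4, 2, 2)

Row-insert the values π_1, π_2, … into P one at a time, bumping the leftmost entry strictly greater than the inserted value down to the next row. The recording tableau Q records, in position (i, j), the step at which that cell was added to P.
  Insert 5 (step 1): P = [5];  Q = [1]
  Insert 2 (step 2): P = [2] / [5];  Q = [1] / [2]
  Insert 6 (step 3): P = [2, 6] / [5];  Q = [1, 3] / [2]
  Insert 4 (step 4): P = [2, 4] / [5, 6];  Q = [1, 3] / [2, 4]
  Insert 1 (step 5): P = [1, 4] / [2, 6] / [5];  Q = [1, 3] / [2, 4] / [5]
  Insert 3 (step 6): P = [1, 3] / [2, 4] / [5, 6];  Q = [1, 3] / [2, 4] / [5, 6]
  Insert 7 (step 7): P = [1, 3, 7] / [2, 4] / [5, 6];  Q = [1, 3, 7] / [2, 4] / [5, 6]
  Insert 8 (step 8): P = [1, 3, 7, 8] / [2, 4] / [5, 6];  Q = [1, 3, 7, 8] / [2, 4] / [5, 6]
Final shape: (4, 2, 2).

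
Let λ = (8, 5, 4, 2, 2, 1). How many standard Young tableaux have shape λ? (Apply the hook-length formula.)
# SYT of shape (8, 5, 4, 2, 2, 1) = 3683750400

Hook-length formula: f^λ = n! / Π hook(c), product over all cells c of the Young diagram. For λ = (8, 5, 4, 2, 2, 1), n = 22 boxes. Hook lengths by row (left-to-right, top-to-bottom): [13, 11, 8, 7, 5, 3, 2, 1]; [9, 7, 4, 3, 1]; [7, 5, 2, 1]; [4, 2]; [3, 1]; [1]. Product of hooks = 305124019200. So f^λ = 22! / 305124019200 = 1124000727777607680000 / 305124019200 = 3683750400.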